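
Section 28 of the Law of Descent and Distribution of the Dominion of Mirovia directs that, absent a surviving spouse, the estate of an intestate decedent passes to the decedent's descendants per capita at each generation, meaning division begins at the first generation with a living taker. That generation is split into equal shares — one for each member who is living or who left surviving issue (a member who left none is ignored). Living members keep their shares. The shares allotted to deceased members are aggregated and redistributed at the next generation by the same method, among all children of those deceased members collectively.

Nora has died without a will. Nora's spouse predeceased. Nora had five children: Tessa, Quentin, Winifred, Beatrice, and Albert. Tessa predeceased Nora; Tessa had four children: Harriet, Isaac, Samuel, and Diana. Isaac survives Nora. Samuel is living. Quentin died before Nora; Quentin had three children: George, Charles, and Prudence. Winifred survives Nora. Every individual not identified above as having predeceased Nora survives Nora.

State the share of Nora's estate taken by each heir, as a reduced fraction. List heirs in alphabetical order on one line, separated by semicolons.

Albert 1/5; Beatrice 1/5; Charles 2/35; Diana 2/35; George 2/35; Harriet 2/35; Isaac 2/35; Prudence 2/35; Samuel 2/35; Winifred 1/5

There is no surviving spouse, so the entire estate passes to Nora's descendants per capita at each generation.
At generation 1 (Tessa, Quentin, Winifred, Beatrice, Albert) there are 5 shares of (1)/5 = 1/5 each.
Living: Winifred, Beatrice, and Albert — each takes 1/5.
Deceased: Tessa and Quentin. Their combined 2/5 is pooled and carried to generation 2.
At generation 2 (Harriet, Isaac, Samuel, Diana, George, Charles, Prudence) there are 7 shares of (2/5)/7 = 2/35 each.
Living: Harriet, Isaac, Samuel, Diana, George, Charles, and Prudence — each takes 2/35.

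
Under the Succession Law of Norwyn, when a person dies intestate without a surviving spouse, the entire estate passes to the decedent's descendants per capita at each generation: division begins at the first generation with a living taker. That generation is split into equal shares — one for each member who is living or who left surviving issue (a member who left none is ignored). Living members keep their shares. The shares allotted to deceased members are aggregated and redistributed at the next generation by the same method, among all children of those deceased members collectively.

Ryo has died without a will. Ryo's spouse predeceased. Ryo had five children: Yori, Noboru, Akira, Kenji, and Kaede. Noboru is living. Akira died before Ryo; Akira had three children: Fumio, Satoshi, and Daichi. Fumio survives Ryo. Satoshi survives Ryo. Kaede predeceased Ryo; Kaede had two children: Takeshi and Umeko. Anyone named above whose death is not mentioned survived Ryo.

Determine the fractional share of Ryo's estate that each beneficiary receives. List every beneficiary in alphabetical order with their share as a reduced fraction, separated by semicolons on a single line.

Daichi 2/25; Fumio 2/25; Kenji 1/5; Noboru 1/5; Satoshi 2/25; Takeshi 2/25; Umeko 2/25; Yori 1/5

There is no surviving spouse, so the entire estate passes to Ryo's descendants per capita at each generation.
At generation 1 (Yori, Noboru, Akira, Kenji, Kaede) there are 5 shares of (1)/5 = 1/5 each.
Living: Yori, Noboru, and Kenji — each takes 1/5.
Deceased: Akira and Kaede. Their combined 2/5 is pooled and carried to generation 2.
At generation 2 (Fumio, Satoshi, Daichi, Takeshi, Umeko) there are 5 shares of (2/5)/5 = 2/25 each.
Living: Fumio, Satoshi, Daichi, Takeshi, and Umeko — each takes 2/25.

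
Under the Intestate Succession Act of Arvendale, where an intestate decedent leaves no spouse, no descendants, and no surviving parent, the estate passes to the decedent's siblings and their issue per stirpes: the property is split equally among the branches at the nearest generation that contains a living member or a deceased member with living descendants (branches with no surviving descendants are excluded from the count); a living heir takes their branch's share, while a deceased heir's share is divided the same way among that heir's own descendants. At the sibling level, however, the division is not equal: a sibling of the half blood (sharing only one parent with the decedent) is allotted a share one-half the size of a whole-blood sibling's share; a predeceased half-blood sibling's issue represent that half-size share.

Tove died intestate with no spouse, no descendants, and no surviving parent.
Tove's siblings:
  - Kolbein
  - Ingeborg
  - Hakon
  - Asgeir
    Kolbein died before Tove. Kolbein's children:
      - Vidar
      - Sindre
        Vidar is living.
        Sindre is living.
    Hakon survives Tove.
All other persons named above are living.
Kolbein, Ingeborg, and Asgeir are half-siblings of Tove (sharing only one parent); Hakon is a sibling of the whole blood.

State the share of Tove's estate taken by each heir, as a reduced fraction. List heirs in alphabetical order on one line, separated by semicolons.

No spouse, descendants, or parent survives, so the estate passes to Tove's siblings per stirpes.
Half-blood siblings count for one-half the weight of whole-blood siblings at the initial division.
Dividing 1 in proportion to weights (total weight 5/2): Kolbein (weight 1/2) → 1/5; Ingeborg (weight 1/2) → 1/5; Hakon (weight 1) → 2/5; Asgeir (weight 1/2) → 1/5.
Kolbein predeceased; the 1/5 allotted to Kolbein's branch passes to Kolbein's issue by representation.
The 1/5 is divided into 2 equal shares of 1/10 among Vidar, Sindre.
Vidar is living and takes 1/10.
Sindre is living and takes 1/10.
Ingeborg is living and takes 1/5.
Hakon is living and takes 2/5.
Asgeir is living and takes 1/5.

Asgeir 1/5; Hakon 2/5; Ingeborg 1/5; Sindre 1/10; Vidar 1/10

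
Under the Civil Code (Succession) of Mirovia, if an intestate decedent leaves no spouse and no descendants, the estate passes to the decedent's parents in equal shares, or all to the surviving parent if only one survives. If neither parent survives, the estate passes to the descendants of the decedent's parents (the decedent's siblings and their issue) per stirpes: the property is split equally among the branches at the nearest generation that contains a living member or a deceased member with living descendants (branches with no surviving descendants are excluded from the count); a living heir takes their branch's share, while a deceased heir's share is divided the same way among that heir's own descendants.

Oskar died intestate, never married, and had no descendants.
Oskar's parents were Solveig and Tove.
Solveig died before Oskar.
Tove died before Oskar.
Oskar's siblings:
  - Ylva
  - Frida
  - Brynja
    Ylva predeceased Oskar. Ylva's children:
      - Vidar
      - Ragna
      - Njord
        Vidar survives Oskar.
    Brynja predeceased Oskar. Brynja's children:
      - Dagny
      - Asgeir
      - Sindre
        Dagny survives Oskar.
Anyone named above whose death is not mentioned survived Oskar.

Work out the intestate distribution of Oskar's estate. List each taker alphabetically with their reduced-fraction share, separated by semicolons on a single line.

Asgeir 1/9; Dagny 1/9; Frida 1/3; Njord 1/9; Ragna 1/9; Sindre 1/9; Vidar 1/9

Neither parent survives and there are no descendants, so the estate passes to Oskar's siblings and their issue per stirpes.
The estate is divided into 3 equal shares of 1/3 among Ylva, Frida, Brynja.
Ylva predeceased; the 1/3 allotted to Ylva's branch passes to Ylva's issue by representation.
The 1/3 is divided into 3 equal shares of 1/9 among Vidar, Ragna, Njord.
Vidar is living and takes 1/9.
Ragna is living and takes 1/9.
Njord is living and takes 1/9.
Frida is living and takes 1/3.
Brynja predeceased; the 1/3 allotted to Brynja's branch passes to Brynja's issue by representation.
The 1/3 is divided into 3 equal shares of 1/9 among Dagny, Asgeir, Sindre.
Dagny is living and takes 1/9.
Asgeir is living and takes 1/9.
Sindre is living and takes 1/9.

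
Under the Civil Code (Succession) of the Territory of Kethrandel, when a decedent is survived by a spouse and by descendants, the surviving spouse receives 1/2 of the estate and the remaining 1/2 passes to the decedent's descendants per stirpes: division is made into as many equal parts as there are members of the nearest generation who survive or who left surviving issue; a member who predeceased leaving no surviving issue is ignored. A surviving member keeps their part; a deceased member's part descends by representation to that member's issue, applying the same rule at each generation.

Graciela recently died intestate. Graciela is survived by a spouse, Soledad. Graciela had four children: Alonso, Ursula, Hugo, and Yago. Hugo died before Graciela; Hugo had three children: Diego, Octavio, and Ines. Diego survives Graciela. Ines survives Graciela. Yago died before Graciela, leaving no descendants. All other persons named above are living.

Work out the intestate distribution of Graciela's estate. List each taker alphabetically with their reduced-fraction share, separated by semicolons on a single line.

Soledad, as surviving spouse, takes 1/2.
The remaining 1/2 passes to Graciela's descendants per stirpes.
Yago left no surviving issue, so that branch lapses and is disregarded.
The 1/2 is divided into 3 equal shares of 1/6 among Alonso, Ursula, Hugo.
Alonso is living and takes 1/6.
Ursula is living and takes 1/6.
Hugo predeceased; the 1/6 allotted to Hugo's branch passes to Hugo's issue by representation.
The 1/6 is divided into 3 equal shares of 1/18 among Diego, Octavio, Ines.
Diego is living and takes 1/18.
Octavio is living and takes 1/18.
Ines is living and takes 1/18.

Alonso 1/6; Diego 1/18; Ines 1/18; Octavio 1/18; Soledad 1/2; Ursula 1/6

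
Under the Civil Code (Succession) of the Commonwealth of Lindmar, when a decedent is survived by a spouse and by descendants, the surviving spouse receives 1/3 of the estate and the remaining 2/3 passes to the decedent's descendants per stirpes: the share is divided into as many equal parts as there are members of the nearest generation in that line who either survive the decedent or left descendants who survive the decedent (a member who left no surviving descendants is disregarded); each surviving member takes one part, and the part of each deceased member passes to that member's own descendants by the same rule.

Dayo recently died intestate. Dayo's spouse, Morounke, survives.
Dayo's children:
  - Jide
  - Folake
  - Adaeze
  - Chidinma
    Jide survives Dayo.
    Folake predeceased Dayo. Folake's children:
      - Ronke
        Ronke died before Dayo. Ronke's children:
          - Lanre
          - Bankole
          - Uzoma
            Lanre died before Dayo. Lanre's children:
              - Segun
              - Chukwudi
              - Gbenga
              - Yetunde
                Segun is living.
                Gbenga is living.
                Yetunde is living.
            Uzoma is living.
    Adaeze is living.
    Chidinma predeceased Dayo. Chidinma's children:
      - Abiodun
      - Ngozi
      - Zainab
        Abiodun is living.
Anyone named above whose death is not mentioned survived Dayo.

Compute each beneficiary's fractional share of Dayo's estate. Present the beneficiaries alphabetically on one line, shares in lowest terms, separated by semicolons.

Abiodun 1/18; Adaeze 1/6; Bankole 1/18; Chukwudi 1/72; Gbenga 1/72; Jide 1/6; Morounke 1/3; Ngozi 1/18; Segun 1/72; Uzoma 1/18; Yetunde 1/72; Zainab 1/18

Morounke, as surviving spouse, takes 1/3.
The remaining 2/3 passes to Dayo's descendants per stirpes.
The 2/3 is divided into 4 equal shares of 1/6 among Jide, Folake, Adaeze, Chidinma.
Jide is living and takes 1/6.
Folake predeceased; the 1/6 allotted to Folake's branch passes to Folake's issue by representation.
Ronke's line is the sole branch at this level, so the full 1/6 passes to Ronke's issue by representation.
The 1/6 is divided into 3 equal shares of 1/18 among Lanre, Bankole, Uzoma.
Lanre predeceased; the 1/18 allotted to Lanre's branch passes to Lanre's issue by representation.
The 1/18 is divided into 4 equal shares of 1/72 among Segun, Chukwudi, Gbenga, Yetunde.
Segun is living and takes 1/72.
Chukwudi is living and takes 1/72.
Gbenga is living and takes 1/72.
Yetunde is living and takes 1/72.
Bankole is living and takes 1/18.
Uzoma is living and takes 1/18.
Adaeze is living and takes 1/6.
Chidinma predeceased; the 1/6 allotted to Chidinma's branch passes to Chidinma's issue by representation.
The 1/6 is divided into 3 equal shares of 1/18 among Abiodun, Ngozi, Zainab.
Abiodun is living and takes 1/18.
Ngozi is living and takes 1/18.
Zainab is living and takes 1/18.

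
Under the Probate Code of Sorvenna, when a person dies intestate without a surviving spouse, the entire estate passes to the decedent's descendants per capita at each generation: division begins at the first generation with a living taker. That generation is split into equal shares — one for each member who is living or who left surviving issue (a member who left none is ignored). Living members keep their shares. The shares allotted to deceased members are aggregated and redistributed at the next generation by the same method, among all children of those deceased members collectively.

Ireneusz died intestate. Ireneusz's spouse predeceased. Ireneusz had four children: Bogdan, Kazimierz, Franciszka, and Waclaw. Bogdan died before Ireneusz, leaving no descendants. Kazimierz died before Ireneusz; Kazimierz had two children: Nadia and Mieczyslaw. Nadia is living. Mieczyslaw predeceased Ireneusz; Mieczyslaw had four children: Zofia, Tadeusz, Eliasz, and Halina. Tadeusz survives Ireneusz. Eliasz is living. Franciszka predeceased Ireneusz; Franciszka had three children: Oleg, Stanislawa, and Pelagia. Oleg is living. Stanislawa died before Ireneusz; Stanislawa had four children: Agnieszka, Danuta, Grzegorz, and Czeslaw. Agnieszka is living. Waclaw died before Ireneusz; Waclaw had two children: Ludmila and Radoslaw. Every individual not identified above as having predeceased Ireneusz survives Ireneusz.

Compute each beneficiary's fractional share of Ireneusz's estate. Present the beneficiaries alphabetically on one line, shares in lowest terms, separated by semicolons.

Agnieszka 1/28; Czeslaw 1/28; Danuta 1/28; Eliasz 1/28; Grzegorz 1/28; Halina 1/28; Ludmila 1/7; Nadia 1/7; Oleg 1/7; Pelagia 1/7; Radoslaw 1/7; Tadeusz 1/28; Zofia 1/28

There is no surviving spouse, so the entire estate passes to Ireneusz's descendants per capita at each generation.
No one at generation 1 (Kazimierz, Franciszka, Waclaw) is living; moving to the next generation.
At generation 2 (Nadia, Mieczyslaw, Oleg, Stanislawa, Pelagia, Ludmila, Radoslaw) there are 7 shares of (1)/7 = 1/7 each.
Living: Nadia, Oleg, Pelagia, Ludmila, and Radoslaw — each takes 1/7.
Deceased: Mieczyslaw and Stanislawa. Their combined 2/7 is pooled and carried to generation 3.
At generation 3 (Zofia, Tadeusz, Eliasz, Halina, Agnieszka, Danuta, Grzegorz, Czeslaw) there are 8 shares of (2/7)/8 = 1/28 each.
Living: Zofia, Tadeusz, Eliasz, Halina, Agnieszka, Danuta, Grzegorz, and Czeslaw — each takes 1/28.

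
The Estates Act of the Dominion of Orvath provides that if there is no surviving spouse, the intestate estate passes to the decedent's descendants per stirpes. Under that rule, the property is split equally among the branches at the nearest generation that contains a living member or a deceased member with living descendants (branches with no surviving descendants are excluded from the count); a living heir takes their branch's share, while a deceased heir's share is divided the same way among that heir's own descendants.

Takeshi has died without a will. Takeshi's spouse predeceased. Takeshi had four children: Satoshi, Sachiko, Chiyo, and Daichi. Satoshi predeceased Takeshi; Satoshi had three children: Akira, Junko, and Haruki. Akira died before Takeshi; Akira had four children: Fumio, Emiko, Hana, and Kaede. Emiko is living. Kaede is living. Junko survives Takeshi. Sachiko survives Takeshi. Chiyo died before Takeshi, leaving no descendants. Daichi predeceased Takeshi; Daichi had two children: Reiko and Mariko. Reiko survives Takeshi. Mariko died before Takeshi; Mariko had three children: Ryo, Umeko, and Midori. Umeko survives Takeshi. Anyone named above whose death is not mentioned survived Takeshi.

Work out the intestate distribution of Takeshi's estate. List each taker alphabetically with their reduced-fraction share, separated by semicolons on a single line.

Emiko 1/36; Fumio 1/36; Hana 1/36; Haruki 1/9; Junko 1/9; Kaede 1/36; Midori 1/18; Reiko 1/6; Ryo 1/18; Sachiko 1/3; Umeko 1/18

There is no surviving spouse, so the entire estate passes to Takeshi's descendants per stirpes.
Chiyo left no surviving issue, so that branch lapses and is disregarded.
The estate is divided into 3 equal shares of 1/3 among Satoshi, Sachiko, Daichi.
Satoshi predeceased; the 1/3 allotted to Satoshi's branch passes to Satoshi's issue by representation.
The 1/3 is divided into 3 equal shares of 1/9 among Akira, Junko, Haruki.
Akira predeceased; the 1/9 allotted to Akira's branch passes to Akira's issue by representation.
The 1/9 is divided into 4 equal shares of 1/36 among Fumio, Emiko, Hana, Kaede.
Fumio is living and takes 1/36.
Emiko is living and takes 1/36.
Hana is living and takes 1/36.
Kaede is living and takes 1/36.
Junko is living and takes 1/9.
Haruki is living and takes 1/9.
Sachiko is living and takes 1/3.
Daichi predeceased; the 1/3 allotted to Daichi's branch passes to Daichi's issue by representation.
The 1/3 is divided into 2 equal shares of 1/6 among Reiko, Mariko.
Reiko is living and takes 1/6.
Mariko predeceased; the 1/6 allotted to Mariko's branch passes to Mariko's issue by representation.
The 1/6 is divided into 3 equal shares of 1/18 among Ryo, Umeko, Midori.
Ryo is living and takes 1/18.
Umeko is living and takes 1/18.
Midori is living and takes 1/18.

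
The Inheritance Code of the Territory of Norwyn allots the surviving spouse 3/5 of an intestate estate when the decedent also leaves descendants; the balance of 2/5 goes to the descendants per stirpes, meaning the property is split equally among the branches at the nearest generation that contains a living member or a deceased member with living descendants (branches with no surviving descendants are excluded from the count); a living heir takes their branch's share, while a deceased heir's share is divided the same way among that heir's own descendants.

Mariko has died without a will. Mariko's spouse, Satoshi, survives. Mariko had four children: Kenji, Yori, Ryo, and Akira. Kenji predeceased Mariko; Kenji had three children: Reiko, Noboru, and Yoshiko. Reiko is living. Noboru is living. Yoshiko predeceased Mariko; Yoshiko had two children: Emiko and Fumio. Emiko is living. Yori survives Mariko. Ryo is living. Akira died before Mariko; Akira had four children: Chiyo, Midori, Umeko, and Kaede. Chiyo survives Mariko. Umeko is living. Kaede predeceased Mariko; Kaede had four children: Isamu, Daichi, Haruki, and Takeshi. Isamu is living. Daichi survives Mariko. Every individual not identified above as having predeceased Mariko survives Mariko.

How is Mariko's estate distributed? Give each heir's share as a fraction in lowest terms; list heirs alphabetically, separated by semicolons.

Satoshi, as surviving spouse, takes 3/5.
The remaining 2/5 passes to Mariko's descendants per stirpes.
The 2/5 is divided into 4 equal shares of 1/10 among Kenji, Yori, Ryo, Akira.
Kenji predeceased; the 1/10 allotted to Kenji's branch passes to Kenji's issue by representation.
The 1/10 is divided into 3 equal shares of 1/30 among Reiko, Noboru, Yoshiko.
Reiko is living and takes 1/30.
Noboru is living and takes 1/30.
Yoshiko predeceased; the 1/30 allotted to Yoshiko's branch passes to Yoshiko's issue by representation.
The 1/30 is divided into 2 equal shares of 1/60 among Emiko, Fumio.
Emiko is living and takes 1/60.
Fumio is living and takes 1/60.
Yori is living and takes 1/10.
Ryo is living and takes 1/10.
Akira predeceased; the 1/10 allotted to Akira's branch passes to Akira's issue by representation.
The 1/10 is divided into 4 equal shares of 1/40 among Chiyo, Midori, Umeko, Kaede.
Chiyo is living and takes 1/40.
Midori is living and takes 1/40.
Umeko is living and takes 1/40.
Kaede predeceased; the 1/40 allotted to Kaede's branch passes to Kaede's issue by representation.
The 1/40 is divided into 4 equal shares of 1/160 among Isamu, Daichi, Haruki, Takeshi.
Isamu is living and takes 1/160.
Daichi is living and takes 1/160.
Haruki is living and takes 1/160.
Takeshi is living and takes 1/160.

Chiyo 1/40; Daichi 1/160; Emiko 1/60; Fumio 1/60; Haruki 1/160; Isamu 1/160; Midori 1/40; Noboru 1/30; Reiko 1/30; Ryo 1/10; Satoshi 3/5; Takeshi 1/160; Umeko 1/40; Yori 1/10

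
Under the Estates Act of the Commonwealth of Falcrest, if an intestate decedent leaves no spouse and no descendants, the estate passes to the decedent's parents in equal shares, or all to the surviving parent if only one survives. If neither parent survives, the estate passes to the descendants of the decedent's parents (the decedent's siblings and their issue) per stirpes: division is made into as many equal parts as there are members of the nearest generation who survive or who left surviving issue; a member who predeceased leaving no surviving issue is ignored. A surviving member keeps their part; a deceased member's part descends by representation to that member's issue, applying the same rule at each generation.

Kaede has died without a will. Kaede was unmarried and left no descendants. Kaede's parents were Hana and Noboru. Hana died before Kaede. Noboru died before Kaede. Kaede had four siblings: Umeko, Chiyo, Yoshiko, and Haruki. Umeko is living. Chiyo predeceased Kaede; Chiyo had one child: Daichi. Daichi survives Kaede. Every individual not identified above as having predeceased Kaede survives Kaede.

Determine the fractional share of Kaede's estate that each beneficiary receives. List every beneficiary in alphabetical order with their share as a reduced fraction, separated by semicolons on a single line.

Neither parent survives and there are no descendants, so the estate passes to Kaede's siblings and their issue per stirpes.
The estate is divided into 4 equal shares of 1/4 among Umeko, Chiyo, Yoshiko, Haruki.
Umeko is living and takes 1/4.
Chiyo predeceased; the 1/4 allotted to Chiyo's branch passes to Chiyo's issue by representation.
Daichi is the sole taker at this level and receives the full 1/4.
Yoshiko is living and takes 1/4.
Haruki is living and takes 1/4.

Daichi 1/4; Haruki 1/4; Umeko 1/4; Yoshiko 1/4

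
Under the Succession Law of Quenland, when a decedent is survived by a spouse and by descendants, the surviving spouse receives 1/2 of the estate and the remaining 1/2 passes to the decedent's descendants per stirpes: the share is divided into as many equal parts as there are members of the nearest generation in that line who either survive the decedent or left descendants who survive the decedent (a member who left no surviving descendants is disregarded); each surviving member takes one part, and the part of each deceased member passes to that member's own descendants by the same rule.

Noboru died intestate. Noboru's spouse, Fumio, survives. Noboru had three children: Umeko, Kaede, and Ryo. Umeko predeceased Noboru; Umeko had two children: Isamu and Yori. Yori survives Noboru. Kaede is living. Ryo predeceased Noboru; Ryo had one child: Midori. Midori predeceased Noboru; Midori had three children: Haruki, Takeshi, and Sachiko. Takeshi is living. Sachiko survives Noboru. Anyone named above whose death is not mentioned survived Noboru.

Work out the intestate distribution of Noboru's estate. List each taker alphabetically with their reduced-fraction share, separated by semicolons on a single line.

Fumio, as surviving spouse, takes 1/2.
The remaining 1/2 passes to Noboru's descendants per stirpes.
The 1/2 is divided into 3 equal shares of 1/6 among Umeko, Kaede, Ryo.
Umeko predeceased; the 1/6 allotted to Umeko's branch passes to Umeko's issue by representation.
The 1/6 is divided into 2 equal shares of 1/12 among Isamu, Yori.
Isamu is living and takes 1/12.
Yori is living and takes 1/12.
Kaede is living and takes 1/6.
Ryo predeceased; the 1/6 allotted to Ryo's branch passes to Ryo's issue by representation.
Midori's line is the sole branch at this level, so the full 1/6 passes to Midori's issue by representation.
The 1/6 is divided into 3 equal shares of 1/18 among Haruki, Takeshi, Sachiko.
Haruki is living and takes 1/18.
Takeshi is living and takes 1/18.
Sachiko is living and takes 1/18.

Fumio 1/2; Haruki 1/18; Isamu 1/12; Kaede 1/6; Sachiko 1/18; Takeshi 1/18; Yori 1/12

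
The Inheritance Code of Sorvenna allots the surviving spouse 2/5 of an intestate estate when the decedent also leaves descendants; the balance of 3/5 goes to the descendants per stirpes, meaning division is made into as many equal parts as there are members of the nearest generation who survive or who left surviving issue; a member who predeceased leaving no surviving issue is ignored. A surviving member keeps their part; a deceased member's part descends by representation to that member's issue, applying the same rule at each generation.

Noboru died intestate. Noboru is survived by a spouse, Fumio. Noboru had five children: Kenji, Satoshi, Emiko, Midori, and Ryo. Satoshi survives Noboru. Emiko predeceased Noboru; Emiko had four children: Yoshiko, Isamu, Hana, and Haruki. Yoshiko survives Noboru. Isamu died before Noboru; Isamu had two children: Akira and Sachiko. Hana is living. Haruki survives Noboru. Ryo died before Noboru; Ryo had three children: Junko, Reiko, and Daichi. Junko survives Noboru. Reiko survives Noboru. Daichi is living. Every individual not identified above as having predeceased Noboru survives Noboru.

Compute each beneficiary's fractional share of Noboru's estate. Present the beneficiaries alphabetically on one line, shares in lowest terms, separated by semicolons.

Fumio, as surviving spouse, takes 2/5.
The remaining 3/5 passes to Noboru's descendants per stirpes.
The 3/5 is divided into 5 equal shares of 3/25 among Kenji, Satoshi, Emiko, Midori, Ryo.
Kenji is living and takes 3/25.
Satoshi is living and takes 3/25.
Emiko predeceased; the 3/25 allotted to Emiko's branch passes to Emiko's issue by representation.
The 3/25 is divided into 4 equal shares of 3/100 among Yoshiko, Isamu, Hana, Haruki.
Yoshiko is living and takes 3/100.
Isamu predeceased; the 3/100 allotted to Isamu's branch passes to Isamu's issue by representation.
The 3/100 is divided into 2 equal shares of 3/200 among Akira, Sachiko.
Akira is living and takes 3/200.
Sachiko is living and takes 3/200.
Hana is living and takes 3/100.
Haruki is living and takes 3/100.
Midori is living and takes 3/25.
Ryo predeceased; the 3/25 allotted to Ryo's branch passes to Ryo's issue by representation.
The 3/25 is divided into 3 equal shares of 1/25 among Junko, Reiko, Daichi.
Junko is living and takes 1/25.
Reiko is living and takes 1/25.
Daichi is living and takes 1/25.

Akira 3/200; Daichi 1/25; Fumio 2/5; Hana 3/100; Haruki 3/100; Junko 1/25; Kenji 3/25; Midori 3/25; Reiko 1/25; Sachiko 3/200; Satoshi 3/25; Yoshiko 3/100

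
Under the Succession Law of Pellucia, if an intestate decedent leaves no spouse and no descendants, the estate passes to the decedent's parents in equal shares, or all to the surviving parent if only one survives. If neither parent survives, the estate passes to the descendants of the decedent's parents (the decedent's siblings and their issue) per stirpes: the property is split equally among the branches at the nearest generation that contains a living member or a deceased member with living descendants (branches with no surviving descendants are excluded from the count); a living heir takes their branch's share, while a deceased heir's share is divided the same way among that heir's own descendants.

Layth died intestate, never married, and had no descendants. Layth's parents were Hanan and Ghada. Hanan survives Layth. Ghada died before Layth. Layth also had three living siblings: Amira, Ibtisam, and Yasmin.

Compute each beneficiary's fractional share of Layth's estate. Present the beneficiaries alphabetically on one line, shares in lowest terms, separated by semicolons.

Only one parent, Hanan, survives, so Hanan takes the entire estate. The siblings take nothing because a surviving parent has priority.

Hanan 1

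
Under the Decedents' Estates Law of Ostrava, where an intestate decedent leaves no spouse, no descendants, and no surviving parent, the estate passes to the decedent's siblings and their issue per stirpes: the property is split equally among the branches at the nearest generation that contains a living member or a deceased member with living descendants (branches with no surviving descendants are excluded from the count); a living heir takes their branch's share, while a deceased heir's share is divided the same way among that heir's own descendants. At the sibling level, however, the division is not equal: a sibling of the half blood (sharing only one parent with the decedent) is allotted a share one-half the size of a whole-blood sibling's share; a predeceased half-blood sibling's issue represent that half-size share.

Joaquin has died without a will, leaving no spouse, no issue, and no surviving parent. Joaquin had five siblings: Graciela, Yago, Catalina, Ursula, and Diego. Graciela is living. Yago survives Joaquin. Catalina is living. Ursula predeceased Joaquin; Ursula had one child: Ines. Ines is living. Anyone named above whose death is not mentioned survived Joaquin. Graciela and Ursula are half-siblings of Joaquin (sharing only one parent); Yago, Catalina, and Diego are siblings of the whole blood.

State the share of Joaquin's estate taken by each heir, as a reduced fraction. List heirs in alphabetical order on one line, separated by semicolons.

Catalina 1/4; Diego 1/4; Graciela 1/8; Ines 1/8; Yago 1/4

No spouse, descendants, or parent survives, so the estate passes to Joaquin's siblings per stirpes.
Half-blood siblings count for one-half the weight of whole-blood siblings at the initial division.
Dividing 1 in proportion to weights (total weight 4): Graciela (weight 1/2) → 1/8; Yago (weight 1) → 1/4; Catalina (weight 1) → 1/4; Ursula (weight 1/2) → 1/8; Diego (weight 1) → 1/4.
Graciela is living and takes 1/8.
Yago is living and takes 1/4.
Catalina is living and takes 1/4.
Ursula predeceased; the 1/8 allotted to Ursula's branch passes to Ursula's issue by representation.
Ines is the sole taker at this level and receives the full 1/8.
Diego is living and takes 1/4.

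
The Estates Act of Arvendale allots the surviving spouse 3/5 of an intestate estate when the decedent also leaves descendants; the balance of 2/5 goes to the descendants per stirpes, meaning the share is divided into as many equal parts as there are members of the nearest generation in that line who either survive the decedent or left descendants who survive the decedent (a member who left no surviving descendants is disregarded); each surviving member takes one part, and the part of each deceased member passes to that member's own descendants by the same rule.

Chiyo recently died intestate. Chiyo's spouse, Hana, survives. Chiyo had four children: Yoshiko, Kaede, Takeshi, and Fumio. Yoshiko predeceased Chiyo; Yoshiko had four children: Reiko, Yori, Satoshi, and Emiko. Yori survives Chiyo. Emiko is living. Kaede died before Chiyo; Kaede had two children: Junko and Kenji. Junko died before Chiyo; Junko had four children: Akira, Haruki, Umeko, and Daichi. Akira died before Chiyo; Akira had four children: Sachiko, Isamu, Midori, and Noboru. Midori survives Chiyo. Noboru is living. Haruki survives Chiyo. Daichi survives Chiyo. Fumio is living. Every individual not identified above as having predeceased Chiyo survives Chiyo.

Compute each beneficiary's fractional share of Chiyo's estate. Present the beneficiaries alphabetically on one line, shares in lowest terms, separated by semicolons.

Hana, as surviving spouse, takes 3/5.
The remaining 2/5 passes to Chiyo's descendants per stirpes.
The 2/5 is divided into 4 equal shares of 1/10 among Yoshiko, Kaede, Takeshi, Fumio.
Yoshiko predeceased; the 1/10 allotted to Yoshiko's branch passes to Yoshiko's issue by representation.
The 1/10 is divided into 4 equal shares of 1/40 among Reiko, Yori, Satoshi, Emiko.
Reiko is living and takes 1/40.
Yori is living and takes 1/40.
Satoshi is living and takes 1/40.
Emiko is living and takes 1/40.
Kaede predeceased; the 1/10 allotted to Kaede's branch passes to Kaede's issue by representation.
The 1/10 is divided into 2 equal shares of 1/20 among Junko, Kenji.
Junko predeceased; the 1/20 allotted to Junko's branch passes to Junko's issue by representation.
The 1/20 is divided into 4 equal shares of 1/80 among Akira, Haruki, Umeko, Daichi.
Akira predeceased; the 1/80 allotted to Akira's branch passes to Akira's issue by representation.
The 1/80 is divided into 4 equal shares of 1/320 among Sachiko, Isamu, Midori, Noboru.
Sachiko is living and takes 1/320.
Isamu is living and takes 1/320.
Midori is living and takes 1/320.
Noboru is living and takes 1/320.
Haruki is living and takes 1/80.
Umeko is living and takes 1/80.
Daichi is living and takes 1/80.
Kenji is living and takes 1/20.
Takeshi is living and takes 1/10.
Fumio is living and takes 1/10.

Daichi 1/80; Emiko 1/40; Fumio 1/10; Hana 3/5; Haruki 1/80; Isamu 1/320; Kenji 1/20; Midori 1/320; Noboru 1/320; Reiko 1/40; Sachiko 1/320; Satoshi 1/40; Takeshi 1/10; Umeko 1/80; Yori 1/40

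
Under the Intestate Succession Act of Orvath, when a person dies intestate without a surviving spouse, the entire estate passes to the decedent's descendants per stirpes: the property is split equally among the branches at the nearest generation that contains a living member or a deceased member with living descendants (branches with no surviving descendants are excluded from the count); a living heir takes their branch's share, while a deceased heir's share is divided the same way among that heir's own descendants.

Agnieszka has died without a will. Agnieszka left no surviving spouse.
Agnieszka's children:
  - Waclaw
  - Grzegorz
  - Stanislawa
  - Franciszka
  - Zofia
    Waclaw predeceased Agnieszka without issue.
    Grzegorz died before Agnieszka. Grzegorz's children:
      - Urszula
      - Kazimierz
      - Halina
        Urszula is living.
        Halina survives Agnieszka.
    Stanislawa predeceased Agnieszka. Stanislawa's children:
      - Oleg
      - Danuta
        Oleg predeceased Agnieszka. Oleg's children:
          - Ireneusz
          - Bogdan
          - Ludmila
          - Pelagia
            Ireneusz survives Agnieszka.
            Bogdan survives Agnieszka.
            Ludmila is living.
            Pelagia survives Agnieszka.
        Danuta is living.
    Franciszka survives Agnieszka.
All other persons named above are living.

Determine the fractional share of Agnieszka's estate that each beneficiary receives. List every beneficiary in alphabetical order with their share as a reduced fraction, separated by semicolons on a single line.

There is no surviving spouse, so the entire estate passes to Agnieszka's descendants per stirpes.
Waclaw left no surviving issue, so that branch lapses and is disregarded.
The estate is divided into 4 equal shares of 1/4 among Grzegorz, Stanislawa, Franciszka, Zofia.
Grzegorz predeceased; the 1/4 allotted to Grzegorz's branch passes to Grzegorz's issue by representation.
The 1/4 is divided into 3 equal shares of 1/12 among Urszula, Kazimierz, Halina.
Urszula is living and takes 1/12.
Kazimierz is living and takes 1/12.
Halina is living and takes 1/12.
Stanislawa predeceased; the 1/4 allotted to Stanislawa's branch passes to Stanislawa's issue by representation.
The 1/4 is divided into 2 equal shares of 1/8 among Oleg, Danuta.
Oleg predeceased; the 1/8 allotted to Oleg's branch passes to Oleg's issue by representation.
The 1/8 is divided into 4 equal shares of 1/32 among Ireneusz, Bogdan, Ludmila, Pelagia.
Ireneusz is living and takes 1/32.
Bogdan is living and takes 1/32.
Ludmila is living and takes 1/32.
Pelagia is living and takes 1/32.
Danuta is living and takes 1/8.
Franciszka is living and takes 1/4.
Zofia is living and takes 1/4.

Bogdan 1/32; Danuta 1/8; Franciszka 1/4; Halina 1/12; Ireneusz 1/32; Kazimierz 1/12; Ludmila 1/32; Pelagia 1/32; Urszula 1/12; Zofia 1/4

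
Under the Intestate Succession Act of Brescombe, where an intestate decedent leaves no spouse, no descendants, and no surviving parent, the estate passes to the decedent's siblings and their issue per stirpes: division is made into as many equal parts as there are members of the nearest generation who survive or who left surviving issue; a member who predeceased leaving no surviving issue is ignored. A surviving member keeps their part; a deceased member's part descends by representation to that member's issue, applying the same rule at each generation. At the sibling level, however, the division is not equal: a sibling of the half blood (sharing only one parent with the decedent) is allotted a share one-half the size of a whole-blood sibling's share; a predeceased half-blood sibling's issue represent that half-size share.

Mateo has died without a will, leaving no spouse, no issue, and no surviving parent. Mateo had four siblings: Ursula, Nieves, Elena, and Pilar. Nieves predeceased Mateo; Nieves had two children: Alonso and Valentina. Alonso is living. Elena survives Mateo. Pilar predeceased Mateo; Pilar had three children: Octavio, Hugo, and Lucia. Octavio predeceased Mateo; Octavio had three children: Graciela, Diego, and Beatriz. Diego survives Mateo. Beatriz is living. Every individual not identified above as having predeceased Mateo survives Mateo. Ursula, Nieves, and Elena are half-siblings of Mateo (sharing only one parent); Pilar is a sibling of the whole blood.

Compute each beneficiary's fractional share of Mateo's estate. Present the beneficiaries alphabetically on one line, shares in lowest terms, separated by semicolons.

No spouse, descendants, or parent survives, so the estate passes to Mateo's siblings per stirpes.
Half-blood siblings count for one-half the weight of whole-blood siblings at the initial division.
Dividing 1 in proportion to weights (total weight 5/2): Ursula (weight 1/2) → 1/5; Nieves (weight 1/2) → 1/5; Elena (weight 1/2) → 1/5; Pilar (weight 1) → 2/5.
Ursula is living and takes 1/5.
Nieves predeceased; the 1/5 allotted to Nieves's branch passes to Nieves's issue by representation.
The 1/5 is divided into 2 equal shares of 1/10 among Alonso, Valentina.
Alonso is living and takes 1/10.
Valentina is living and takes 1/10.
Elena is living and takes 1/5.
Pilar predeceased; the 2/5 allotted to Pilar's branch passes to Pilar's issue by representation.
The 2/5 is divided into 3 equal shares of 2/15 among Octavio, Hugo, Lucia.
Octavio predeceased; the 2/15 allotted to Octavio's branch passes to Octavio's issue by representation.
The 2/15 is divided into 3 equal shares of 2/45 among Graciela, Diego, Beatriz.
Graciela is living and takes 2/45.
Diego is living and takes 2/45.
Beatriz is living and takes 2/45.
Hugo is living and takes 2/15.
Lucia is living and takes 2/15.

Alonso 1/10; Beatriz 2/45; Diego 2/45; Elena 1/5; Graciela 2/45; Hugo 2/15; Lucia 2/15; Ursula 1/5; Valentina 1/10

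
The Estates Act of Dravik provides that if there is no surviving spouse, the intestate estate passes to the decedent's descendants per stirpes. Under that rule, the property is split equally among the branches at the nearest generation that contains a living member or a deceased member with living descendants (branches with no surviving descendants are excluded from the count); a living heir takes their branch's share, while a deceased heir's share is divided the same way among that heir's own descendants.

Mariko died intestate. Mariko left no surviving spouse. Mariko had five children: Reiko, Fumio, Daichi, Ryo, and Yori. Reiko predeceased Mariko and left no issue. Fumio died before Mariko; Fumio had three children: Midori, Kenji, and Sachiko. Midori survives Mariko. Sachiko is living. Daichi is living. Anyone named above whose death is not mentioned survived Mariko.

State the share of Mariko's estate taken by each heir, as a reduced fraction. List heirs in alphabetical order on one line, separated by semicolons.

Daichi 1/4; Kenji 1/12; Midori 1/12; Ryo 1/4; Sachiko 1/12; Yori 1/4

There is no surviving spouse, so the entire estate passes to Mariko's descendants per stirpes.
Reiko left no surviving issue, so that branch lapses and is disregarded.
The estate is divided into 4 equal shares of 1/4 among Fumio, Daichi, Ryo, Yori.
Fumio predeceased; the 1/4 allotted to Fumio's branch passes to Fumio's issue by representation.
The 1/4 is divided into 3 equal shares of 1/12 among Midori, Kenji, Sachiko.
Midori is living and takes 1/12.
Kenji is living and takes 1/12.
Sachiko is living and takes 1/12.
Daichi is living and takes 1/4.
Ryo is living and takes 1/4.
Yori is living and takes 1/4.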